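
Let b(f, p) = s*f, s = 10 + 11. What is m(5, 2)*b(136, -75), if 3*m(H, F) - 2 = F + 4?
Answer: 7616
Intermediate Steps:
s = 21
b(f, p) = 21*f
m(H, F) = 2 + F/3 (m(H, F) = ⅔ + (F + 4)/3 = ⅔ + (4 + F)/3 = ⅔ + (4/3 + F/3) = 2 + F/3)
m(5, 2)*b(136, -75) = (2 + (⅓)*2)*(21*136) = (2 + ⅔)*2856 = (8/3)*2856 = 7616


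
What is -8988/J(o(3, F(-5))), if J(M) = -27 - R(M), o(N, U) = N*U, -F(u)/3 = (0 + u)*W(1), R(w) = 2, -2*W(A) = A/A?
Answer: 8988/29 ≈ 309.93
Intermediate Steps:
W(A) = -½ (W(A) = -A/(2*A) = -½*1 = -½)
F(u) = 3*u/2 (F(u) = -3*(0 + u)*(-1)/2 = -3*u*(-1)/2 = -(-3)*u/2 = 3*u/2)
J(M) = -29 (J(M) = -27 - 1*2 = -27 - 2 = -29)
-8988/J(o(3, F(-5))) = -8988/(-29) = -8988*(-1/29) = 8988/29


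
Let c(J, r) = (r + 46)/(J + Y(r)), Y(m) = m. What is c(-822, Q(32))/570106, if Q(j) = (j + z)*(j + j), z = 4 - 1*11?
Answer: 823/221771234 ≈ 3.7110e-6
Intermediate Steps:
z = -7 (z = 4 - 11 = -7)
Q(j) = 2*j*(-7 + j) (Q(j) = (j - 7)*(j + j) = (-7 + j)*(2*j) = 2*j*(-7 + j))
c(J, r) = (46 + r)/(J + r) (c(J, r) = (r + 46)/(J + r) = (46 + r)/(J + r))
c(-822, Q(32))/570106 = ((46 + 2*32*(-7 + 32))/(-822 + 2*32*(-7 + 32)))/570106 = ((46 + 2*32*25)/(-822 + 2*32*25))*(1/570106) = ((46 + 1600)/(-822 + 1600))*(1/570106) = (1646/778)*(1/570106) = ((1/778)*1646)*(1/570106) = (823/389)*(1/570106) = 823/221771234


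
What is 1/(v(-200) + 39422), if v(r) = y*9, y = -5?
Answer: 1/39377 ≈ 2.5396e-5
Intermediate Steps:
v(r) = -45 (v(r) = -5*9 = -45)
1/(v(-200) + 39422) = 1/(-45 + 39422) = 1/39377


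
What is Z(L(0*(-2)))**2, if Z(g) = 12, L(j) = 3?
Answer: 144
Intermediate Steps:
Z(L(0*(-2)))**2 = 12**2 = 144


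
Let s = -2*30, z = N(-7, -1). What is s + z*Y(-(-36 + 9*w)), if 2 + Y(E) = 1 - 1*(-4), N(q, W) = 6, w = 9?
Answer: -42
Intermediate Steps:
z = 6
s = -60
Y(E) = 3 (Y(E) = -2 + (1 - 1*(-4)) = -2 + (1 + 4) = -2 + 5 = 3)
s + z*Y(-(-36 + 9*w)) = -60 + 6*3 = -60 + 18 = -42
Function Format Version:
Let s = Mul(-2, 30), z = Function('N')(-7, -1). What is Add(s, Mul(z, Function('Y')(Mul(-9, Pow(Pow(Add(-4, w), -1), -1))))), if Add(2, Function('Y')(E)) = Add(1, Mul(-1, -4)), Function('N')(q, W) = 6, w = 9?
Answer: -42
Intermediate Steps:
z = 6
s = -60
Function('Y')(E) = 3 (Function('Y')(E) = Add(-2, Add(1, Mul(-1, -4))) = Add(-2, Add(1, 4)) = Add(-2, 5) = 3)
Add(s, Mul(z, Function('Y')(Mul(-9, Pow(Pow(Add(-4, w), -1), -1))))) = Add(-60, Mul(6, 3)) = Add(-60, 18) = -42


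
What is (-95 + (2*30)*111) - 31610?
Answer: -25045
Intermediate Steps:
(-95 + (2*30)*111) - 31610 = (-95 + 60*111) - 31610 = (-95 + 6660) - 31610 = 6565 - 31610 = -25045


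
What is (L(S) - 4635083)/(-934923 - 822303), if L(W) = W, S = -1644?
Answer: 4636727/1757226 ≈ 2.6387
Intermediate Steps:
(L(S) - 4635083)/(-934923 - 822303) = (-1644 - 4635083)/(-934923 - 822303) = -4636727/(-1757226) = -4636727*(-1/1757226) = 4636727/1757226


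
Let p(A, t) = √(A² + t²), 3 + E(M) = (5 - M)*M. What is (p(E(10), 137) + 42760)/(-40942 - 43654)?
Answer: -10690/21149 - √21578/84596 ≈ -0.50720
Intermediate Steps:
E(M) = -3 + M*(5 - M) (E(M) = -3 + (5 - M)*M = -3 + M*(5 - M))
(p(E(10), 137) + 42760)/(-40942 - 43654) = (√((-3 - 1*10² + 5*10)² + 137²) + 42760)/(-40942 - 43654) = (√((-3 - 1*100 + 50)² + 18769) + 42760)/(-84596) = (√((-3 - 100 + 50)² + 18769) + 42760)*(-1/84596) = (√((-53)² + 18769) + 42760)*(-1/84596) = (√(2809 + 18769) + 42760)*(-1/84596) = (√21578 + 42760)*(-1/84596) = (42760 + √21578)*(-1/84596) = -10690/21149 - √21578/84596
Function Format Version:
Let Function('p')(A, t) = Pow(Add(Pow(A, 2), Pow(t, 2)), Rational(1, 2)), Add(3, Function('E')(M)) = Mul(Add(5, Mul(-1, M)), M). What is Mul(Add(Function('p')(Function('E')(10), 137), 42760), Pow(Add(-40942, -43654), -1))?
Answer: Add(Rational(-10690, 21149), Mul(Rational(-1, 84596), Pow(21578, Rational(1, 2)))) ≈ -0.50720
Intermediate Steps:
Function('E')(M) = Add(-3, Mul(M, Add(5, Mul(-1, M)))) (Function('E')(M) = Add(-3, Mul(Add(5, Mul(-1, M)), M)) = Add(-3, Mul(M, Add(5, Mul(-1, M)))))
Mul(Add(Function('p')(Function('E')(10), 137), 42760), Pow(Add(-40942, -43654), -1)) = Mul(Add(Pow(Add(Pow(Add(-3, Mul(-1, Pow(10, 2)), Mul(5, 10)), 2), Pow(137, 2)), Rational(1, 2)), 42760), Pow(Add(-40942, -43654), -1)) = Mul(Add(Pow(Add(Pow(Add(-3, Mul(-1, 100), 50), 2), 18769), Rational(1, 2)), 42760), Pow(-84596, -1)) = Mul(Add(Pow(Add(Pow(Add(-3, -100, 50), 2), 18769), Rational(1, 2)), 42760), Rational(-1, 84596)) = Mul(Add(Pow(Add(Pow(-53, 2), 18769), Rational(1, 2)), 42760), Rational(-1, 84596)) = Mul(Add(Pow(Add(2809, 18769), Rational(1, 2)), 42760), Rational(-1, 84596)) = Mul(Add(Pow(21578, Rational(1, 2)), 42760), Rational(-1, 84596)) = Mul(Add(42760, Pow(21578, Rational(1, 2))), Rational(-1, 84596)) = Add(Rational(-10690, 21149), Mul(Rational(-1, 84596), Pow(21578, Rational(1, 2))))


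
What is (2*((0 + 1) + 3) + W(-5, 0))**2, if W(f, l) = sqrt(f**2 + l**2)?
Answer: 169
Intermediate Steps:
(2*((0 + 1) + 3) + W(-5, 0))**2 = (2*((0 + 1) + 3) + sqrt((-5)**2 + 0**2))**2 = (2*(1 + 3) + sqrt(25 + 0))**2 = (2*4 + sqrt(25))**2 = (8 + 5)**2 = 13**2 = 169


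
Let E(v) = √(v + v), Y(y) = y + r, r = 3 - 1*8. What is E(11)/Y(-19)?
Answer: -√22/24 ≈ -0.19543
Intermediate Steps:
r = -5 (r = 3 - 8 = -5)
Y(y) = -5 + y (Y(y) = y - 5 = -5 + y)
E(v) = √2*√v (E(v) = √(2*v) = √2*√v)
E(11)/Y(-19) = (√2*√11)/(-5 - 19) = √22/(-24) = √22*(-1/24) = -√22/24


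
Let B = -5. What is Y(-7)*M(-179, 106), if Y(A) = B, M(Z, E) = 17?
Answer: -85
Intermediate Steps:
Y(A) = -5
Y(-7)*M(-179, 106) = -5*17 = -85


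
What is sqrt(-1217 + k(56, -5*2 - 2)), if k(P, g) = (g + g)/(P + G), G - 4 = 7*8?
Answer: I*sqrt(1023671)/29 ≈ 34.888*I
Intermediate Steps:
G = 60 (G = 4 + 7*8 = 4 + 56 = 60)
k(P, g) = 2*g/(60 + P) (k(P, g) = (g + g)/(P + 60) = (2*g)/(60 + P) = 2*g/(60 + P))
sqrt(-1217 + k(56, -5*2 - 2)) = sqrt(-1217 + 2*(-5*2 - 2)/(60 + 56)) = sqrt(-1217 + 2*(-10 - 2)/116) = sqrt(-1217 + 2*(-12)*(1/116)) = sqrt(-1217 - 6/29) = sqrt(-35299/29) = I*sqrt(1023671)/29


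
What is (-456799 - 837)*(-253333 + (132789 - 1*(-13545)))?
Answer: 48966594364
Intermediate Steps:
(-456799 - 837)*(-253333 + (132789 - 1*(-13545))) = -457636*(-253333 + (132789 + 13545)) = -457636*(-253333 + 146334) = -457636*(-106999) = 48966594364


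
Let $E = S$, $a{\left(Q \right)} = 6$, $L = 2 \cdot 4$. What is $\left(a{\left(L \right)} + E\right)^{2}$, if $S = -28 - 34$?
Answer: $3136$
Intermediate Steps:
$L = 8$
$S = -62$ ($S = -28 - 34 = -62$)
$E = -62$
$\left(a{\left(L \right)} + E\right)^{2} = \left(6 - 62\right)^{2} = \left(-56\right)^{2} = 3136$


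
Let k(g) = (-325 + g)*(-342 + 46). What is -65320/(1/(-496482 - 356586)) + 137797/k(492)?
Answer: 2754469763662523/49432 ≈ 5.5722e+10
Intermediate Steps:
k(g) = 96200 - 296*g (k(g) = (-325 + g)*(-296) = 96200 - 296*g)
-65320/(1/(-496482 - 356586)) + 137797/k(492) = -65320/(1/(-496482 - 356586)) + 137797/(96200 - 296*492) = -65320/(1/(-853068)) + 137797/(96200 - 145632) = -65320/(-1/853068) + 137797/(-49432) = -65320*(-853068) + 137797*(-1/49432) = 55722401760 - 137797/49432 = 2754469763662523/49432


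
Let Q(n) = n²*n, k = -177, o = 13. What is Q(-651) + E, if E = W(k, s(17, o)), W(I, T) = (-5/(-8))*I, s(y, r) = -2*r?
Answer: -2207156493/8 ≈ -2.7589e+8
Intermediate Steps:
Q(n) = n³
W(I, T) = 5*I/8 (W(I, T) = (-5*(-1)/8)*I = (-1*(-5/8))*I = 5*I/8)
E = -885/8 (E = (5/8)*(-177) = -885/8 ≈ -110.63)
Q(-651) + E = (-651)³ - 885/8 = -275894451 - 885/8 = -2207156493/8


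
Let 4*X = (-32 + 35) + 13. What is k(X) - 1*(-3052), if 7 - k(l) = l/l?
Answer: 3058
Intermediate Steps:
X = 4 (X = ((-32 + 35) + 13)/4 = (3 + 13)/4 = (¼)*16 = 4)
k(l) = 6 (k(l) = 7 - l/l = 7 - 1*1 = 7 - 1 = 6)
k(X) - 1*(-3052) = 6 - 1*(-3052) = 6 + 3052 = 3058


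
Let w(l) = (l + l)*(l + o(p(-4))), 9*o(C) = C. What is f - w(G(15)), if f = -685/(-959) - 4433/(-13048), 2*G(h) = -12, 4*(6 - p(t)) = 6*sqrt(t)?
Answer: -821319/13048 - 4*I ≈ -62.946 - 4.0*I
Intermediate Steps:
p(t) = 6 - 3*sqrt(t)/2
G(h) = -6 (G(h) = (1/2)*(-12) = -6)
o(C) = C/9
f = 13753/13048 (f = -685*(-1/959) - 4433*(-1/13048) = 5/7 + 4433/13048 = 13753/13048 ≈ 1.0540)
w(l) = 2*l*(2/3 + l - I/3) (w(l) = (l + l)*(l + (6 - 3*I)/9) = (2*l)*(l + (6 - 3*I)/9) = (2*l)*(l + (2/3 - I/3)) = (2*l)*(2/3 + l - I/3) = 2*l*(2/3 + l - I/3))
f - w(G(15)) = 13753/13048 - 2*(-6)*(2 - I + 3*(-6))/3 = 13753/13048 - 2*(-6)*(2 - I - 18)/3 = 13753/13048 - 2*(-6)*(-16 - I)/3 = 13753/13048 - (64 + 4*I) = 13753/13048 + (-64 - 4*I) = -821319/13048 - 4*I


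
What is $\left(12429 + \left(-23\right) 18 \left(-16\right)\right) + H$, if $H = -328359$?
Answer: $-309306$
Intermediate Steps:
$\left(12429 + \left(-23\right) 18 \left(-16\right)\right) + H = \left(12429 + \left(-23\right) 18 \left(-16\right)\right) - 328359 = \left(12429 - -6624\right) - 328359 = \left(12429 + 6624\right) - 328359 = 19053 - 328359 = -309306$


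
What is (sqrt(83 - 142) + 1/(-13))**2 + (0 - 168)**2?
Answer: 4759886/169 - 2*I*sqrt(59)/13 ≈ 28165.0 - 1.1817*I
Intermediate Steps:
(sqrt(83 - 142) + 1/(-13))**2 + (0 - 168)**2 = (sqrt(-59) - 1/13)**2 + (-168)**2 = (I*sqrt(59) - 1/13)**2 + 28224 = (-1/13 + I*sqrt(59))**2 + 28224 = 28224 + (-1/13 + I*sqrt(59))**2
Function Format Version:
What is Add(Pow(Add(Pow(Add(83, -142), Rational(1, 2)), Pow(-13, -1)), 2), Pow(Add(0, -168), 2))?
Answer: Add(Rational(4759886, 169), Mul(Rational(-2, 13), I, Pow(59, Rational(1, 2)))) ≈ Add(28165., Mul(-1.1817, I))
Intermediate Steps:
Add(Pow(Add(Pow(Add(83, -142), Rational(1, 2)), Pow(-13, -1)), 2), Pow(Add(0, -168), 2)) = Add(Pow(Add(Pow(-59, Rational(1, 2)), Rational(-1, 13)), 2), Pow(-168, 2)) = Add(Pow(Add(Mul(I, Pow(59, Rational(1, 2))), Rational(-1, 13)), 2), 28224) = Add(Pow(Add(Rational(-1, 13), Mul(I, Pow(59, Rational(1, 2)))), 2), 28224) = Add(28224, Pow(Add(Rational(-1, 13), Mul(I, Pow(59, Rational(1, 2)))), 2))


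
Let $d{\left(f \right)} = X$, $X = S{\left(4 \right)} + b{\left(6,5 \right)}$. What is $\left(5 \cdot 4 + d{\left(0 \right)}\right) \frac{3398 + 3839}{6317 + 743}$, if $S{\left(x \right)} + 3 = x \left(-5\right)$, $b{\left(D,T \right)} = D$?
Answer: $\frac{21711}{7060} \approx 3.0752$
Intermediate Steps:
$S{\left(x \right)} = -3 - 5 x$ ($S{\left(x \right)} = -3 + x \left(-5\right) = -3 - 5 x$)
$X = -17$ ($X = \left(-3 - 20\right) + 6 = -23 + 6 = -17$)
$d{\left(f \right)} = -17$
$\left(5 \cdot 4 + d{\left(0 \right)}\right) \frac{3398 + 3839}{6317 + 743} = \left(5 \cdot 4 - 17\right) \frac{3398 + 3839}{6317 + 743} = \left(20 - 17\right) \frac{7237}{7060} = 3 \cdot 7237 \cdot \frac{1}{7060} = 3 \cdot \frac{7237}{7060} = \frac{21711}{7060}$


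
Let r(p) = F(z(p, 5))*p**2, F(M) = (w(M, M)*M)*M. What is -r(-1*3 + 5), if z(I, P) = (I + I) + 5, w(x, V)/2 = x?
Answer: -5832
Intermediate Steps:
w(x, V) = 2*x
z(I, P) = 5 + 2*I (z(I, P) = 2*I + 5 = 5 + 2*I)
F(M) = 2*M**3 (F(M) = ((2*M)*M)*M = (2*M**2)*M = 2*M**3)
r(p) = 2*p**2*(5 + 2*p)**3 (r(p) = (2*(5 + 2*p)**3)*p**2 = 2*p**2*(5 + 2*p)**3)
-r(-1*3 + 5) = -2*(-1*3 + 5)**2*(5 + 2*(-1*3 + 5))**3 = -2*(-3 + 5)**2*(5 + 2*(-3 + 5))**3 = -2*2**2*(5 + 2*2)**3 = -2*4*(5 + 4)**3 = -2*4*9**3 = -2*4*729 = -1*5832 = -5832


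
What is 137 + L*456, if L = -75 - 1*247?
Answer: -146695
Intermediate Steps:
L = -322 (L = -75 - 247 = -322)
137 + L*456 = 137 - 322*456 = 137 - 146832 = -146695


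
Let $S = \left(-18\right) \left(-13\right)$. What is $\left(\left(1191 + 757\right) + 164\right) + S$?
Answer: $2346$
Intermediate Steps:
$S = 234$
$\left(\left(1191 + 757\right) + 164\right) + S = \left(\left(1191 + 757\right) + 164\right) + 234 = \left(1948 + 164\right) + 234 = 2112 + 234 = 2346$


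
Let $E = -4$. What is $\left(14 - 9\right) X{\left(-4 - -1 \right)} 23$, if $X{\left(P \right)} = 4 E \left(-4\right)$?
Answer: $7360$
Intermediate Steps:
$X{\left(P \right)} = 64$ ($X{\left(P \right)} = 4 \left(-4\right) \left(-4\right) = \left(-16\right) \left(-4\right) = 64$)
$\left(14 - 9\right) X{\left(-4 - -1 \right)} 23 = \left(14 - 9\right) 64 \cdot 23 = 5 \cdot 64 \cdot 23 = 320 \cdot 23 = 7360$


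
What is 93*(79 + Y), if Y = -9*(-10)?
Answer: 15717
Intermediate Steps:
Y = 90
93*(79 + Y) = 93*(79 + 90) = 93*169 = 15717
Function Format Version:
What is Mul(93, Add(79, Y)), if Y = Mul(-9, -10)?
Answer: 15717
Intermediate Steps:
Y = 90
Mul(93, Add(79, Y)) = Mul(93, Add(79, 90)) = Mul(93, 169) = 15717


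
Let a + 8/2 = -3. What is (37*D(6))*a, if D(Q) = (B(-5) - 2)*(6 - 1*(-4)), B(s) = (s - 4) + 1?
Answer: 25900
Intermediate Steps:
a = -7 (a = -4 - 3 = -7)
B(s) = -3 + s (B(s) = (-4 + s) + 1 = -3 + s)
D(Q) = -100 (D(Q) = ((-3 - 5) - 2)*(6 - 1*(-4)) = (-8 - 2)*(6 + 4) = -10*10 = -100)
(37*D(6))*a = (37*(-100))*(-7) = -3700*(-7) = 25900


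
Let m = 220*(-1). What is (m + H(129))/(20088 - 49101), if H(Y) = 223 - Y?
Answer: 42/9671 ≈ 0.0043429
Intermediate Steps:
m = -220
(m + H(129))/(20088 - 49101) = (-220 + (223 - 1*129))/(20088 - 49101) = (-220 + (223 - 129))/(-29013) = (-220 + 94)*(-1/29013) = -126*(-1/29013) = 42/9671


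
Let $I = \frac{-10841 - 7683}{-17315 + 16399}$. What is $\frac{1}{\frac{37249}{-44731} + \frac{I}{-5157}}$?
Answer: $- \frac{52825208643}{44196467558} \approx -1.1952$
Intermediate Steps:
$I = \frac{4631}{229}$ ($I = - \frac{18524}{-916} = \left(-18524\right) \left(- \frac{1}{916}\right) = \frac{4631}{229} \approx 20.223$)
$\frac{1}{\frac{37249}{-44731} + \frac{I}{-5157}} = \frac{1}{\frac{37249}{-44731} + \frac{4631}{229 \left(-5157\right)}} = \frac{1}{37249 \left(- \frac{1}{44731}\right) + \frac{4631}{229} \left(- \frac{1}{5157}\right)} = \frac{1}{- \frac{37249}{44731} - \frac{4631}{1180953}} = \frac{1}{- \frac{44196467558}{52825208643}} = - \frac{52825208643}{44196467558}$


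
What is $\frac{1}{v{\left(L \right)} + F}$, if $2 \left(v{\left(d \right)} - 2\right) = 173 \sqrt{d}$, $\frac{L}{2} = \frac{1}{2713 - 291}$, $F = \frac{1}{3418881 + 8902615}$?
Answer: $- \frac{2125469777742696}{2315243426087849} + \frac{75909631839008 \sqrt{1211}}{2315243426087849} \approx 0.22293$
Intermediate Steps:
$F = \frac{1}{12321496} \approx 8.1159 \cdot 10^{-8}$
$L = \frac{1}{1211}$ ($L = \frac{2}{2713 - 291} = \frac{2}{2422} = 2 \cdot \frac{1}{2422} = \frac{1}{1211} \approx 0.00082576$)
$v{\left(d \right)} = 2 + \frac{173 \sqrt{d}}{2}$
$\frac{1}{v{\left(L \right)} + F} = \frac{1}{\left(2 + \frac{173}{2 \sqrt{1211}}\right) + \frac{1}{12321496}} = \frac{1}{\left(2 + \frac{173 \frac{\sqrt{1211}}{1211}}{2}\right) + \frac{1}{12321496}} = \frac{1}{\left(2 + \frac{\sqrt{1211}}{14}\right) + \frac{1}{12321496}} = \frac{1}{\frac{24642993}{12321496} + \frac{\sqrt{1211}}{14}}$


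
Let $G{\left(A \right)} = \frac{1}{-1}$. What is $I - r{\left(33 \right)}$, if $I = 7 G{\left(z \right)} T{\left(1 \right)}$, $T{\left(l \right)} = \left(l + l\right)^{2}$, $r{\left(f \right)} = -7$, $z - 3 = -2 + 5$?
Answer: $-21$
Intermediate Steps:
$z = 6$ ($z = 3 + \left(-2 + 5\right) = 3 + 3 = 6$)
$T{\left(l \right)} = 4 l^{2}$ ($T{\left(l \right)} = \left(2 l\right)^{2} = 4 l^{2}$)
$G{\left(A \right)} = -1$
$I = -28$ ($I = 7 \left(-1\right) 4 \cdot 1^{2} = - 7 \cdot 4 \cdot 1 = \left(-7\right) 4 = -28$)
$I - r{\left(33 \right)} = -28 - -7 = -28 + 7 = -21$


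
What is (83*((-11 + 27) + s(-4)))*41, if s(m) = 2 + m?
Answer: 47642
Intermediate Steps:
(83*((-11 + 27) + s(-4)))*41 = (83*((-11 + 27) + (2 - 4)))*41 = (83*(16 - 2))*41 = (83*14)*41 = 1162*41 = 47642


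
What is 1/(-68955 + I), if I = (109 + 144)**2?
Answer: -1/4946 ≈ -0.00020218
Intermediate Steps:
I = 64009 (I = 253**2 = 64009)
1/(-68955 + I) = 1/(-68955 + 64009) = 1/(-4946) = -1/4946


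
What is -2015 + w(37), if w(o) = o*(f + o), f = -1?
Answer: -683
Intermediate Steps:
w(o) = o*(-1 + o)
-2015 + w(37) = -2015 + 37*(-1 + 37) = -2015 + 37*36 = -2015 + 1332 = -683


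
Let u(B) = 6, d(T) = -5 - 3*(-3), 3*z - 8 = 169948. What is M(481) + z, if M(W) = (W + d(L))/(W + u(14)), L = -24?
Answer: 27590009/487 ≈ 56653.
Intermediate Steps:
z = 56652 (z = 8/3 + (⅓)*169948 = 8/3 + 169948/3 = 56652)
d(T) = 4 (d(T) = -5 + 9 = 4)
M(W) = (4 + W)/(6 + W) (M(W) = (W + 4)/(W + 6) = (4 + W)/(6 + W))
M(481) + z = (4 + 481)/(6 + 481) + 56652 = 485/487 + 56652 = 27590009/487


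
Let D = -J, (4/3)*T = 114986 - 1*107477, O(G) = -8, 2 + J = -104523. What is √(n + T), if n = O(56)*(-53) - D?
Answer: I*√393877/2 ≈ 313.8*I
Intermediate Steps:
J = -104525 (J = -2 - 104523 = -104525)
T = 22527/4 (T = 3*(114986 - 1*107477)/4 = 3*(114986 - 107477)/4 = (¾)*7509 = 22527/4 ≈ 5631.8)
D = 104525 (D = -1*(-104525) = 104525)
n = -104101 (n = -8*(-53) - 1*104525 = 424 - 104525 = -104101)
√(n + T) = √(-104101 + 22527/4) = √(-393877/4) = I*√393877/2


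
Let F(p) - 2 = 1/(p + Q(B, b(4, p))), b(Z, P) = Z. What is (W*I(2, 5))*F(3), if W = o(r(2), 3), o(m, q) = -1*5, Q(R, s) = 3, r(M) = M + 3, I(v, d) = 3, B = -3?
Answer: -65/2 ≈ -32.500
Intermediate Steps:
r(M) = 3 + M
o(m, q) = -5
W = -5
F(p) = 2 + 1/(3 + p) (F(p) = 2 + 1/(p + 3) = 2 + 1/(3 + p))
(W*I(2, 5))*F(3) = (-5*3)*((7 + 2*3)/(3 + 3)) = -15*(7 + 6)/6 = -5*13/2 = -15*13/6 = -65/2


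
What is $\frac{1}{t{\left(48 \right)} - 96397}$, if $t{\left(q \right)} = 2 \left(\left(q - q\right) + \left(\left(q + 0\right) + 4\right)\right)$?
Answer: $- \frac{1}{96293} \approx -1.0385 \cdot 10^{-5}$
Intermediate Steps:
$t{\left(q \right)} = 8 + 2 q$ ($t{\left(q \right)} = 2 \left(0 + \left(q + 4\right)\right) = 2 \left(0 + \left(4 + q\right)\right) = 2 \left(4 + q\right) = 8 + 2 q$)
$\frac{1}{t{\left(48 \right)} - 96397} = \frac{1}{\left(8 + 2 \cdot 48\right) - 96397} = \frac{1}{\left(8 + 96\right) - 96397} = \frac{1}{104 - 96397} = \frac{1}{-96293} = - \frac{1}{96293}$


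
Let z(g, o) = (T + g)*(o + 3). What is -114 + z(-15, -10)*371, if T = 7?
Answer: 20662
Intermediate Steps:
z(g, o) = (3 + o)*(7 + g) (z(g, o) = (7 + g)*(o + 3) = (7 + g)*(3 + o) = (3 + o)*(7 + g))
-114 + z(-15, -10)*371 = -114 + (21 + 3*(-15) + 7*(-10) - 15*(-10))*371 = -114 + (21 - 45 - 70 + 150)*371 = -114 + 56*371 = -114 + 20776 = 20662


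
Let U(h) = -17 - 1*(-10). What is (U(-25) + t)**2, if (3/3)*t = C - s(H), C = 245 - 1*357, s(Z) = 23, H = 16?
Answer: 20164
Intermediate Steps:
C = -112 (C = 245 - 357 = -112)
U(h) = -7 (U(h) = -17 + 10 = -7)
t = -135 (t = -112 - 1*23 = -112 - 23 = -135)
(U(-25) + t)**2 = (-7 - 135)**2 = (-142)**2 = 20164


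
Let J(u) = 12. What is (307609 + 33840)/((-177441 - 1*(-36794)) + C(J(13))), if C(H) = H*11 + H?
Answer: -341449/140503 ≈ -2.4302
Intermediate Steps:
C(H) = 12*H (C(H) = 11*H + H = 12*H)
(307609 + 33840)/((-177441 - 1*(-36794)) + C(J(13))) = (307609 + 33840)/((-177441 - 1*(-36794)) + 12*12) = 341449/((-177441 + 36794) + 144) = 341449/(-140647 + 144) = 341449/(-140503) = 341449*(-1/140503) = -341449/140503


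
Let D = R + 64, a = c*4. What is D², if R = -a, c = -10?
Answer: 10816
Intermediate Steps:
a = -40 (a = -10*4 = -40)
R = 40 (R = -1*(-40) = 40)
D = 104 (D = 40 + 64 = 104)
D² = 104² = 10816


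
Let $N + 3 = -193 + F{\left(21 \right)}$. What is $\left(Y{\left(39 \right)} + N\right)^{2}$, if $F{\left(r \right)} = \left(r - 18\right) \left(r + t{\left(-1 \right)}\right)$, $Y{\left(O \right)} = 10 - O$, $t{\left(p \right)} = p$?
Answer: $27225$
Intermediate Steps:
$F{\left(r \right)} = \left(-1 + r\right) \left(-18 + r\right)$ ($F{\left(r \right)} = \left(r - 18\right) \left(r - 1\right) = \left(-18 + r\right) \left(-1 + r\right) = \left(-1 + r\right) \left(-18 + r\right)$)
$N = -136$ ($N = -3 + \left(-193 + \left(18 + 21^{2} - 399\right)\right) = -3 + \left(-193 + \left(18 + 441 - 399\right)\right) = -3 + \left(-193 + 60\right) = -3 - 133 = -136$)
$\left(Y{\left(39 \right)} + N\right)^{2} = \left(\left(10 - 39\right) - 136\right)^{2} = \left(-29 - 136\right)^{2} = \left(-165\right)^{2} = 27225$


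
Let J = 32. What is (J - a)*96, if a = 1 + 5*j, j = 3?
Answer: 1536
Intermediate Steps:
a = 16 (a = 1 + 5*3 = 1 + 15 = 16)
(J - a)*96 = (32 - 1*16)*96 = (32 - 16)*96 = 16*96 = 1536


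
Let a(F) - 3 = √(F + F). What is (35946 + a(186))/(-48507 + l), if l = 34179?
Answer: -11983/4776 - √93/7164 ≈ -2.5103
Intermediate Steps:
a(F) = 3 + √2*√F (a(F) = 3 + √(F + F) = 3 + √(2*F) = 3 + √2*√F)
(35946 + a(186))/(-48507 + l) = (35946 + (3 + √2*√186))/(-48507 + 34179) = (35946 + (3 + 2*√93))/(-14328) = (35949 + 2*√93)*(-1/14328) = -11983/4776 - √93/7164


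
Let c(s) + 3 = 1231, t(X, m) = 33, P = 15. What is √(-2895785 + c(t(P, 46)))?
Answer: I*√2894557 ≈ 1701.3*I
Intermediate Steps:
c(s) = 1228 (c(s) = -3 + 1231 = 1228)
√(-2895785 + c(t(P, 46))) = √(-2895785 + 1228) = √(-2894557) = I*√2894557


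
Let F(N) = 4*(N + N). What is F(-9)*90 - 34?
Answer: -6514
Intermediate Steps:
F(N) = 8*N (F(N) = 4*(2*N) = 8*N)
F(-9)*90 - 34 = (8*(-9))*90 - 34 = -72*90 - 34 = -6480 - 34 = -6514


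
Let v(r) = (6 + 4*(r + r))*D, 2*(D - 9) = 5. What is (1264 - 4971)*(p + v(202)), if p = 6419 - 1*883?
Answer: -89668623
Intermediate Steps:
p = 5536 (p = 6419 - 883 = 5536)
D = 23/2 (D = 9 + (½)*5 = 9 + 5/2 = 23/2 ≈ 11.500)
v(r) = 69 + 92*r (v(r) = (6 + 4*(r + r))*(23/2) = (6 + 4*(2*r))*(23/2) = (6 + 8*r)*(23/2) = 69 + 92*r)
(1264 - 4971)*(p + v(202)) = (1264 - 4971)*(5536 + (69 + 92*202)) = -3707*(5536 + (69 + 18584)) = -3707*(5536 + 18653) = -3707*24189 = -89668623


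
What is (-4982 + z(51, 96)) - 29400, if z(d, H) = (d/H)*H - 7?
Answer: -34338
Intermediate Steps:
z(d, H) = -7 + d (z(d, H) = (d/H)*H - 7 = d - 7 = -7 + d)
(-4982 + z(51, 96)) - 29400 = (-4982 + (-7 + 51)) - 29400 = (-4982 + 44) - 29400 = -4938 - 29400 = -34338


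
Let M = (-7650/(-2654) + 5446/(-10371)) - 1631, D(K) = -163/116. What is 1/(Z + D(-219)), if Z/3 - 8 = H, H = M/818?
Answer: 217646455916/3617678132119 ≈ 0.060162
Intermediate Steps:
D(K) = -163/116 (D(K) = -163*1/116 = -163/116)
M = -22413896794/13762317 (M = (-7650*(-1/2654) + 5446*(-1/10371)) - 1631 = (3825/1327 - 5446/10371) - 1631 = 32442233/13762317 - 1631 = -22413896794/13762317 ≈ -1628.6)
H = -11206948397/5628787653 (H = -22413896794/13762317/818 = -22413896794/13762317*1/818 = -11206948397/5628787653 ≈ -1.9910)
Z = 33823352827/1876262551 (Z = 24 + 3*(-11206948397/5628787653) = 24 - 11206948397/1876262551 = 33823352827/1876262551 ≈ 18.027)
1/(Z + D(-219)) = 1/(33823352827/1876262551 - 163/116) = 1/(3617678132119/217646455916) = 217646455916/3617678132119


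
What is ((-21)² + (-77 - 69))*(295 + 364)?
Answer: 194405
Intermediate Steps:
((-21)² + (-77 - 69))*(295 + 364) = (441 - 146)*659 = 295*659 = 194405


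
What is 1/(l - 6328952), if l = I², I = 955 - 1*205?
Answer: -1/5766452 ≈ -1.7342e-7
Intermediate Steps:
I = 750 (I = 955 - 205 = 750)
l = 562500 (l = 750² = 562500)
1/(l - 6328952) = 1/(562500 - 6328952) = 1/(-5766452) = -1/5766452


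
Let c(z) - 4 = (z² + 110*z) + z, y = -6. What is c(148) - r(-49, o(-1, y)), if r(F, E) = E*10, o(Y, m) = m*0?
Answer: 38336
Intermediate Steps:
o(Y, m) = 0
r(F, E) = 10*E
c(z) = 4 + z² + 111*z (c(z) = 4 + ((z² + 110*z) + z) = 4 + (z² + 111*z) = 4 + z² + 111*z)
c(148) - r(-49, o(-1, y)) = (4 + 148² + 111*148) - 10*0 = (4 + 21904 + 16428) - 1*0 = 38336 + 0 = 38336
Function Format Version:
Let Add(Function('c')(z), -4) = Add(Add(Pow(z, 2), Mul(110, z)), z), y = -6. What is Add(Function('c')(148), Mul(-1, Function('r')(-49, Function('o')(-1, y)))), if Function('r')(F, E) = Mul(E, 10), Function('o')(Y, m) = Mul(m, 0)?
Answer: 38336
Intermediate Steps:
Function('o')(Y, m) = 0
Function('r')(F, E) = Mul(10, E)
Function('c')(z) = Add(4, Pow(z, 2), Mul(111, z)) (Function('c')(z) = Add(4, Add(Add(Pow(z, 2), Mul(110, z)), z)) = Add(4, Add(Pow(z, 2), Mul(111, z))) = Add(4, Pow(z, 2), Mul(111, z)))
Add(Function('c')(148), Mul(-1, Function('r')(-49, Function('o')(-1, y)))) = Add(Add(4, Pow(148, 2), Mul(111, 148)), Mul(-1, Mul(10, 0))) = Add(Add(4, 21904, 16428), Mul(-1, 0)) = Add(38336, 0) = 38336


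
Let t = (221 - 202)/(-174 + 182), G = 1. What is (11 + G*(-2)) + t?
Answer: 91/8 ≈ 11.375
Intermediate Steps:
t = 19/8 ≈ 2.3750
(11 + G*(-2)) + t = (11 + 1*(-2)) + 19/8 = (11 - 2) + 19/8 = 9 + 19/8 = 91/8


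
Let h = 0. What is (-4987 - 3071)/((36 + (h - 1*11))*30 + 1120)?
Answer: -237/55 ≈ -4.3091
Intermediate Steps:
(-4987 - 3071)/((36 + (h - 1*11))*30 + 1120) = (-4987 - 3071)/((36 + (0 - 1*11))*30 + 1120) = -8058/((36 + (0 - 11))*30 + 1120) = -8058/((36 - 11)*30 + 1120) = -8058/(25*30 + 1120) = -8058/(750 + 1120) = -8058/1870 = -8058*1/1870 = -237/55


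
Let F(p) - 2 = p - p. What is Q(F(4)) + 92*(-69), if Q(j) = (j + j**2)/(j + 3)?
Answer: -31734/5 ≈ -6346.8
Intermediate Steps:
F(p) = 2 (F(p) = 2 + (p - p) = 2 + 0 = 2)
Q(j) = (j + j**2)/(3 + j)
Q(F(4)) + 92*(-69) = 2*(1 + 2)/(3 + 2) + 92*(-69) = 2*3/5 - 6348 = 2*(1/5)*3 - 6348 = 6/5 - 6348 = -31734/5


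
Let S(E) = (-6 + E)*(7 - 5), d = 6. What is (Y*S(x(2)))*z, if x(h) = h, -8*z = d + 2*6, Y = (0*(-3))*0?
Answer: 0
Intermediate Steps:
Y = 0 (Y = 0*0 = 0)
z = -9/4 (z = -(6 + 2*6)/8 = -(6 + 12)/8 = -⅛*18 = -9/4 ≈ -2.2500)
S(E) = -12 + 2*E (S(E) = (-6 + E)*2 = -12 + 2*E)
(Y*S(x(2)))*z = (0*(-12 + 2*2))*(-9/4) = (0*(-12 + 4))*(-9/4) = (0*(-8))*(-9/4) = 0*(-9/4) = 0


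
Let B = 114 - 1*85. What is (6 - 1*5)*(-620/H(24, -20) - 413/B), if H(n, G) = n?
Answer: -6973/174 ≈ -40.075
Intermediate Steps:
B = 29 (B = 114 - 85 = 29)
(6 - 1*5)*(-620/H(24, -20) - 413/B) = (6 - 1*5)*(-620/24 - 413/29) = (6 - 5)*(-620*1/24 - 413*1/29) = 1*(-155/6 - 413/29) = 1*(-6973/174) = -6973/174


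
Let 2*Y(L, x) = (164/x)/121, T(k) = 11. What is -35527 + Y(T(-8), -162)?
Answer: -348200168/9801 ≈ -35527.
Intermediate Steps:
Y(L, x) = 82/(121*x) (Y(L, x) = ((164/x)/121)/2 = ((164/x)*(1/121))/2 = (164/(121*x))/2 = 82/(121*x))
-35527 + Y(T(-8), -162) = -35527 + (82/121)/(-162) = -35527 + (82/121)*(-1/162) = -35527 - 41/9801 = -348200168/9801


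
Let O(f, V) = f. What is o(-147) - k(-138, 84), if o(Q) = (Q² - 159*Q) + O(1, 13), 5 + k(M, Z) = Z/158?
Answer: 3554010/79 ≈ 44987.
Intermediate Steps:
k(M, Z) = -5 + Z/158
o(Q) = 1 + Q² - 159*Q (o(Q) = (Q² - 159*Q) + 1 = 1 + Q² - 159*Q)
o(-147) - k(-138, 84) = (1 + (-147)² - 159*(-147)) - (-5 + (1/158)*84) = (1 + 21609 + 23373) - (-5 + 42/79) = 44983 - 1*(-353/79) = 44983 + 353/79 = 3554010/79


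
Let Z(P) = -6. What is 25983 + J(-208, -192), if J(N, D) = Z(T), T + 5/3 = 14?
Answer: 25977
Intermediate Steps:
T = 37/3 (T = -5/3 + 14 = 37/3 ≈ 12.333)
J(N, D) = -6
25983 + J(-208, -192) = 25983 - 6 = 25977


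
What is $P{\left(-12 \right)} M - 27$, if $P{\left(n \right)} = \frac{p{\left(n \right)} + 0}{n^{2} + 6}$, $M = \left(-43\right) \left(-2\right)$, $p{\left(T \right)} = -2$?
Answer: $- \frac{2111}{75} \approx -28.147$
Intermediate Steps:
$M = 86$
$P{\left(n \right)} = - \frac{2}{6 + n^{2}}$ ($P{\left(n \right)} = \frac{-2 + 0}{n^{2} + 6} = - \frac{2}{6 + n^{2}}$)
$P{\left(-12 \right)} M - 27 = - \frac{2}{6 + \left(-12\right)^{2}} \cdot 86 - 27 = - \frac{2}{6 + 144} \cdot 86 - 27 = - \frac{2}{150} \cdot 86 - 27 = \left(-2\right) \frac{1}{150} \cdot 86 - 27 = \left(- \frac{1}{75}\right) 86 - 27 = - \frac{86}{75} - 27 = - \frac{2111}{75}$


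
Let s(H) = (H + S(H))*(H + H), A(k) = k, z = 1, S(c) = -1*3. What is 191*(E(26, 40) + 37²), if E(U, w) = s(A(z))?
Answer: 260715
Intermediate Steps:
S(c) = -3
s(H) = 2*H*(-3 + H) (s(H) = (H - 3)*(H + H) = (-3 + H)*(2*H) = 2*H*(-3 + H))
E(U, w) = -4 (E(U, w) = 2*1*(-3 + 1) = 2*1*(-2) = -4)
191*(E(26, 40) + 37²) = 191*(-4 + 37²) = 191*(-4 + 1369) = 191*1365 = 260715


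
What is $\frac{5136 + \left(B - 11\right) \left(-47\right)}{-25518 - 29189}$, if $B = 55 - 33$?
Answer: $- \frac{4619}{54707} \approx -0.084432$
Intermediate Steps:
$B = 22$ ($B = 55 - 33 = 22$)
$\frac{5136 + \left(B - 11\right) \left(-47\right)}{-25518 - 29189} = \frac{5136 + \left(22 - 11\right) \left(-47\right)}{-25518 - 29189} = \frac{5136 + 11 \left(-47\right)}{-54707} = \left(5136 - 517\right) \left(- \frac{1}{54707}\right) = 4619 \left(- \frac{1}{54707}\right) = - \frac{4619}{54707}$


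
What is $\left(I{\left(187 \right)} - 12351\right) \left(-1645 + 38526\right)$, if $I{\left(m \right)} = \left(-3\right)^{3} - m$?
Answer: $-463409765$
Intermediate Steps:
$I{\left(m \right)} = -27 - m$
$\left(I{\left(187 \right)} - 12351\right) \left(-1645 + 38526\right) = \left(\left(-27 - 187\right) - 12351\right) \left(-1645 + 38526\right) = \left(\left(-27 - 187\right) - 12351\right) 36881 = \left(-214 - 12351\right) 36881 = \left(-12565\right) 36881 = -463409765$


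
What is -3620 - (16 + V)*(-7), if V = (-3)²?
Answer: -3445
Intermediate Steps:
V = 9
-3620 - (16 + V)*(-7) = -3620 - (16 + 9)*(-7) = -3620 - 25*(-7) = -3620 - 1*(-175) = -3620 + 175 = -3445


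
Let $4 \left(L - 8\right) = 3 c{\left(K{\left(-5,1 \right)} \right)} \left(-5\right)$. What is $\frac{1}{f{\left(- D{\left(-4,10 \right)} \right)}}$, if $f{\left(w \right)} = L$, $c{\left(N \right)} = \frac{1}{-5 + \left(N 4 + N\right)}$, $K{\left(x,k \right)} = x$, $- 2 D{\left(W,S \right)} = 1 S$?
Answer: $\frac{8}{65} \approx 0.12308$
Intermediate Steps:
$D{\left(W,S \right)} = - \frac{S}{2}$ ($D{\left(W,S \right)} = - \frac{1 S}{2} = - \frac{S}{2}$)
$c{\left(N \right)} = \frac{1}{-5 + 5 N}$ ($c{\left(N \right)} = \frac{1}{-5 + \left(4 N + N\right)} = \frac{1}{-5 + 5 N}$)
$L = \frac{65}{8}$ ($L = 8 + \frac{3 \frac{1}{5 \left(-1 - 5\right)} \left(-5\right)}{4} = 8 + \frac{3 \frac{1}{5 \left(-6\right)} \left(-5\right)}{4} = 8 + \frac{3 \cdot \frac{1}{5} \left(- \frac{1}{6}\right) \left(-5\right)}{4} = 8 + \frac{3 \left(- \frac{1}{30}\right) \left(-5\right)}{4} = 8 + \frac{\left(- \frac{1}{10}\right) \left(-5\right)}{4} = 8 + \frac{1}{4} \cdot \frac{1}{2} = 8 + \frac{1}{8} = \frac{65}{8} \approx 8.125$)
$f{\left(w \right)} = \frac{65}{8}$
$\frac{1}{f{\left(- D{\left(-4,10 \right)} \right)}} = \frac{1}{\frac{65}{8}} = \frac{8}{65}$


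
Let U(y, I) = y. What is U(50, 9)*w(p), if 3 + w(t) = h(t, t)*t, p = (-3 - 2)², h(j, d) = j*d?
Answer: 781100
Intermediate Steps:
h(j, d) = d*j
p = 25 (p = (-5)² = 25)
w(t) = -3 + t³ (w(t) = -3 + (t*t)*t = -3 + t²*t = -3 + t³)
U(50, 9)*w(p) = 50*(-3 + 25³) = 50*(-3 + 15625) = 50*15622 = 781100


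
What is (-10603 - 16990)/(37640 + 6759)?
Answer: -27593/44399 ≈ -0.62148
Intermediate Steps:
(-10603 - 16990)/(37640 + 6759) = -27593/44399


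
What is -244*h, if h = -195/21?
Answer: 15860/7 ≈ 2265.7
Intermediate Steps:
h = -65/7 (h = -195*1/21 = -65/7 ≈ -9.2857)
-244*h = -244*(-65/7) = 15860/7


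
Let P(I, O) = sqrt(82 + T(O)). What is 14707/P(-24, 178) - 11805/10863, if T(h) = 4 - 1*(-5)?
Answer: -3935/3621 + 2101*sqrt(91)/13 ≈ 1540.6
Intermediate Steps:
T(h) = 9 (T(h) = 4 + 5 = 9)
P(I, O) = sqrt(91) (P(I, O) = sqrt(82 + 9) = sqrt(91))
14707/P(-24, 178) - 11805/10863 = 14707/(sqrt(91)) - 11805/10863 = 14707*(sqrt(91)/91) - 11805*1/10863 = 2101*sqrt(91)/13 - 3935/3621 = -3935/3621 + 2101*sqrt(91)/13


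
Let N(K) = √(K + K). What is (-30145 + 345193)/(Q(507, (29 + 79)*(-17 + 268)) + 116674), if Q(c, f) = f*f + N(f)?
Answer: 57886946141556/135041674608255007 - 472572*√1506/135041674608255007 ≈ 0.00042866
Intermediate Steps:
N(K) = √2*√K (N(K) = √(2*K) = √2*√K)
Q(c, f) = f² + √2*√f (Q(c, f) = f*f + √2*√f = f² + √2*√f)
(-30145 + 345193)/(Q(507, (29 + 79)*(-17 + 268)) + 116674) = (-30145 + 345193)/((((29 + 79)*(-17 + 268))² + √2*√((29 + 79)*(-17 + 268))) + 116674) = 315048/(((108*251)² + √2*√(108*251)) + 116674) = 315048/((27108² + √2*√27108) + 116674) = 315048/((734843664 + √2*(6*√753)) + 116674) = 315048/((734843664 + 6*√1506) + 116674) = 315048/(734960338 + 6*√1506)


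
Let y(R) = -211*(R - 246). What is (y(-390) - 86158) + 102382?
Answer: 150420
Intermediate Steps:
y(R) = 51906 - 211*R (y(R) = -211*(-246 + R) = 51906 - 211*R)
(y(-390) - 86158) + 102382 = ((51906 - 211*(-390)) - 86158) + 102382 = ((51906 + 82290) - 86158) + 102382 = (134196 - 86158) + 102382 = 48038 + 102382 = 150420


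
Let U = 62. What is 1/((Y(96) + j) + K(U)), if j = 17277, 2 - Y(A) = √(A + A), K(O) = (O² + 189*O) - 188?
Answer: 32653/1066218217 + 8*√3/1066218217 ≈ 3.0638e-5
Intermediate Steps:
K(O) = -188 + O² + 189*O
Y(A) = 2 - √2*√A (Y(A) = 2 - √(A + A) = 2 - √(2*A) = 2 - √2*√A)
1/((Y(96) + j) + K(U)) = 1/(((2 - √2*√96) + 17277) + (-188 + 62² + 189*62)) = 1/(((2 - √2*4*√6) + 17277) + (-188 + 3844 + 11718)) = 1/(((2 - 8*√3) + 17277) + 15374) = 1/((17279 - 8*√3) + 15374) = 1/(32653 - 8*√3)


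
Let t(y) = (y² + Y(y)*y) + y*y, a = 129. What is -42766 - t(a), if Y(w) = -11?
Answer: -74629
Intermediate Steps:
t(y) = -11*y + 2*y² (t(y) = (y² - 11*y) + y*y = (y² - 11*y) + y² = -11*y + 2*y²)
-42766 - t(a) = -42766 - 129*(-11 + 2*129) = -42766 - 129*(-11 + 258) = -42766 - 129*247 = -42766 - 1*31863 = -42766 - 31863 = -74629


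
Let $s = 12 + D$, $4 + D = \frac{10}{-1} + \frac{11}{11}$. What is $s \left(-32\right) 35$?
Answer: $1120$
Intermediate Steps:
$D = -13$ ($D = -4 + \left(\frac{10}{-1} + \frac{11}{11}\right) = -4 + \left(10 \left(-1\right) + 11 \cdot \frac{1}{11}\right) = -4 + \left(-10 + 1\right) = -4 - 9 = -13$)
$s = -1$ ($s = 12 - 13 = -1$)
$s \left(-32\right) 35 = \left(-1\right) \left(-32\right) 35 = 32 \cdot 35 = 1120$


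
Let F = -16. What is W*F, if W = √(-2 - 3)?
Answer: -16*I*√5 ≈ -35.777*I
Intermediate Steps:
W = I*√5 (W = √(-5) = I*√5 ≈ 2.2361*I)
W*F = (I*√5)*(-16) = -16*I*√5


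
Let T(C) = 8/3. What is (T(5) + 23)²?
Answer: 5929/9 ≈ 658.78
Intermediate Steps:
T(C) = 8/3 (T(C) = 8*(⅓) = 8/3)
(T(5) + 23)² = (8/3 + 23)² = (77/3)² = 5929/9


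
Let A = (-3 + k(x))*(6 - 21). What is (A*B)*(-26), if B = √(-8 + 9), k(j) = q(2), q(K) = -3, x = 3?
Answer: -2340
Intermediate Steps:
k(j) = -3
A = 90 (A = (-3 - 3)*(6 - 21) = -6*(-15) = 90)
B = 1 (B = √1 = 1)
(A*B)*(-26) = (90*1)*(-26) = 90*(-26) = -2340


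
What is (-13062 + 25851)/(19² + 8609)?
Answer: 4263/2990 ≈ 1.4258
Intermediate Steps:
(-13062 + 25851)/(19² + 8609) = 12789/(361 + 8609) = 12789/8970 = 12789*(1/8970) = 4263/2990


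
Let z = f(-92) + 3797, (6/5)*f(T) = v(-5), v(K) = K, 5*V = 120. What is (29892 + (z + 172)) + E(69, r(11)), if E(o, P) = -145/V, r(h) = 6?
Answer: 812419/24 ≈ 33851.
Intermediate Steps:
V = 24 (V = (1/5)*120 = 24)
f(T) = -25/6 (f(T) = (5/6)*(-5) = -25/6)
E(o, P) = -145/24
z = 22757/6 (z = -25/6 + 3797 = 22757/6 ≈ 3792.8)
(29892 + (z + 172)) + E(69, r(11)) = (29892 + (22757/6 + 172)) - 145/24 = (29892 + 23789/6) - 145/24 = 203141/6 - 145/24 = 812419/24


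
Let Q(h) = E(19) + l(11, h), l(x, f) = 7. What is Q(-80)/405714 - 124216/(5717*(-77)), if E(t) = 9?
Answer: 25201606784/89299477113 ≈ 0.28221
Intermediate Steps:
Q(h) = 16 (Q(h) = 9 + 7 = 16)
Q(-80)/405714 - 124216/(5717*(-77)) = 16/405714 - 124216/(5717*(-77)) = 16*(1/405714) - 124216/(-440209) = 8/202857 - 124216*(-1/440209) = 8/202857 + 124216/440209 = 25201606784/89299477113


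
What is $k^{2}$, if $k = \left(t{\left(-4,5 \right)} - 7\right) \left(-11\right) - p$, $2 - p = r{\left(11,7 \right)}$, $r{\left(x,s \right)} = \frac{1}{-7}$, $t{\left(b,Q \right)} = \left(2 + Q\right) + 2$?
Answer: $\frac{28561}{49} \approx 582.88$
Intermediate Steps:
$t{\left(b,Q \right)} = 4 + Q$
$r{\left(x,s \right)} = - \frac{1}{7}$
$p = \frac{15}{7}$ ($p = 2 - - \frac{1}{7} = 2 + \frac{1}{7} = \frac{15}{7} \approx 2.1429$)
$k = - \frac{169}{7}$ ($k = \left(\left(4 + 5\right) - 7\right) \left(-11\right) - \frac{15}{7} = \left(9 - 7\right) \left(-11\right) - \frac{15}{7} = 2 \left(-11\right) - \frac{15}{7} = -22 - \frac{15}{7} = - \frac{169}{7} \approx -24.143$)
$k^{2} = \left(- \frac{169}{7}\right)^{2} = \frac{28561}{49}$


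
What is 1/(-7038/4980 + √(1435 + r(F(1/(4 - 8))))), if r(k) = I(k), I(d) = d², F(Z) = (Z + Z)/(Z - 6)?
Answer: 24339750/24679999499 + 688900*√896879/24679999499 ≈ 0.027421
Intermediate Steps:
F(Z) = 2*Z/(-6 + Z) (F(Z) = (2*Z)/(-6 + Z) = 2*Z/(-6 + Z))
r(k) = k²
1/(-7038/4980 + √(1435 + r(F(1/(4 - 8))))) = 1/(-7038/4980 + √(1435 + (2/((4 - 8)*(-6 + 1/(4 - 8))))²)) = 1/(-7038*1/4980 + √(1435 + (2/(-4*(-6 + 1/(-4))))²)) = 1/(-1173/830 + √(1435 + (2*(-¼)/(-6 - ¼))²)) = 1/(-1173/830 + √(1435 + (2*(-¼)/(-25/4))²)) = 1/(-1173/830 + √(1435 + (2*(-¼)*(-4/25))²)) = 1/(-1173/830 + √(1435 + (2/25)²)) = 1/(-1173/830 + √(1435 + 4/625)) = 1/(-1173/830 + √(896879/625)) = 1/(-1173/830 + √896879/25)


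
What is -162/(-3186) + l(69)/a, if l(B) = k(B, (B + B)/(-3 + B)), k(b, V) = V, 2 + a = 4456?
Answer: 148339/2890646 ≈ 0.051317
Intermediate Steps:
a = 4454 (a = -2 + 4456 = 4454)
l(B) = 2*B/(-3 + B) (l(B) = (B + B)/(-3 + B) = (2*B)/(-3 + B) = 2*B/(-3 + B))
-162/(-3186) + l(69)/a = -162/(-3186) + (2*69/(-3 + 69))/4454 = -162*(-1/3186) + (2*69/66)*(1/4454) = 3/59 + (2*69*(1/66))*(1/4454) = 3/59 + (23/11)*(1/4454) = 3/59 + 23/48994 = 148339/2890646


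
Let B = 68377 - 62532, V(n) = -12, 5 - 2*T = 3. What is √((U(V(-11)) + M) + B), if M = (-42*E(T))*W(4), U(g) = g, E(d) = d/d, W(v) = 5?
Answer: √5623 ≈ 74.987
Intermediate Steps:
T = 1 (T = 5/2 - ½*3 = 5/2 - 3/2 = 1)
E(d) = 1
B = 5845
M = -210 (M = -42*1*5 = -42*5 = -210)
√((U(V(-11)) + M) + B) = √((-12 - 210) + 5845) = √(-222 + 5845) = √5623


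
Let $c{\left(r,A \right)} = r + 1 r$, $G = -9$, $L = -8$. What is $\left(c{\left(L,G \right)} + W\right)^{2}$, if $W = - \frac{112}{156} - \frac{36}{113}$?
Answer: $\frac{5637006400}{19421649} \approx 290.24$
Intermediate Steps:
$c{\left(r,A \right)} = 2 r$ ($c{\left(r,A \right)} = r + r = 2 r$)
$W = - \frac{4568}{4407}$ ($W = \left(-112\right) \frac{1}{156} - \frac{36}{113} = - \frac{28}{39} - \frac{36}{113} = - \frac{4568}{4407} \approx -1.0365$)
$\left(c{\left(L,G \right)} + W\right)^{2} = \left(2 \left(-8\right) - \frac{4568}{4407}\right)^{2} = \left(-16 - \frac{4568}{4407}\right)^{2} = \left(- \frac{75080}{4407}\right)^{2} = \frac{5637006400}{19421649}$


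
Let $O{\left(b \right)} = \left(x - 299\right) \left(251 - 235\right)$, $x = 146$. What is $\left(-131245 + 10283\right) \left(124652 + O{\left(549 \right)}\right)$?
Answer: $-14782040248$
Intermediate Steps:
$O{\left(b \right)} = -2448$ ($O{\left(b \right)} = \left(146 - 299\right) \left(251 - 235\right) = \left(-153\right) 16 = -2448$)
$\left(-131245 + 10283\right) \left(124652 + O{\left(549 \right)}\right) = \left(-131245 + 10283\right) \left(124652 - 2448\right) = \left(-120962\right) 122204 = -14782040248$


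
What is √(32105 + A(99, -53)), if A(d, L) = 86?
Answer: √32191 ≈ 179.42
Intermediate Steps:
√(32105 + A(99, -53)) = √(32105 + 86) = √32191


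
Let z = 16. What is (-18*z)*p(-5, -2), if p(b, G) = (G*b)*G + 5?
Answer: 4320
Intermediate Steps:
p(b, G) = 5 + b*G² (p(b, G) = b*G² + 5 = 5 + b*G²)
(-18*z)*p(-5, -2) = (-18*16)*(5 - 5*(-2)²) = -288*(5 - 5*4) = -288*(5 - 20) = -288*(-15) = 4320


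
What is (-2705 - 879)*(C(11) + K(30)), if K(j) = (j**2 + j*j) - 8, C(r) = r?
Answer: -6461952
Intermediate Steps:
K(j) = -8 + 2*j**2 (K(j) = (j**2 + j**2) - 8 = 2*j**2 - 8 = -8 + 2*j**2)
(-2705 - 879)*(C(11) + K(30)) = (-2705 - 879)*(11 + (-8 + 2*30**2)) = -3584*(11 + (-8 + 2*900)) = -3584*(11 + (-8 + 1800)) = -3584*(11 + 1792) = -3584*1803 = -6461952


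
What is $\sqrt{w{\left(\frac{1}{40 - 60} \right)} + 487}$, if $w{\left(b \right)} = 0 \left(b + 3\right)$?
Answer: $\sqrt{487} \approx 22.068$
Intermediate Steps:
$w{\left(b \right)} = 0$ ($w{\left(b \right)} = 0 \left(3 + b\right) = 0$)
$\sqrt{w{\left(\frac{1}{40 - 60} \right)} + 487} = \sqrt{0 + 487} = \sqrt{487}$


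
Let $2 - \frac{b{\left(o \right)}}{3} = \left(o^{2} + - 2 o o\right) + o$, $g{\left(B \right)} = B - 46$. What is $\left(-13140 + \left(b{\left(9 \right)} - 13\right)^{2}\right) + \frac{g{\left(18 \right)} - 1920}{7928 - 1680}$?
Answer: $\frac{47704555}{1562} \approx 30541.0$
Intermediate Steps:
$g{\left(B \right)} = -46 + B$ ($g{\left(B \right)} = B - 46 = -46 + B$)
$b{\left(o \right)} = 6 - 3 o + 3 o^{2}$ ($b{\left(o \right)} = 6 - 3 \left(\left(o^{2} + - 2 o o\right) + o\right) = 6 - 3 \left(\left(o^{2} - 2 o^{2}\right) + o\right) = 6 - 3 \left(- o^{2} + o\right) = 6 - 3 \left(o - o^{2}\right) = 6 + \left(- 3 o + 3 o^{2}\right) = 6 - 3 o + 3 o^{2}$)
$\left(-13140 + \left(b{\left(9 \right)} - 13\right)^{2}\right) + \frac{g{\left(18 \right)} - 1920}{7928 - 1680} = \left(-13140 + \left(\left(6 - 27 + 3 \cdot 9^{2}\right) - 13\right)^{2}\right) + \frac{\left(-46 + 18\right) - 1920}{7928 - 1680} = \left(-13140 + \left(\left(6 - 27 + 3 \cdot 81\right) - 13\right)^{2}\right) + \frac{-28 - 1920}{6248} = \left(-13140 + \left(\left(6 - 27 + 243\right) - 13\right)^{2}\right) - \frac{487}{1562} = \left(-13140 + \left(222 - 13\right)^{2}\right) - \frac{487}{1562} = \left(-13140 + 209^{2}\right) - \frac{487}{1562} = \left(-13140 + 43681\right) - \frac{487}{1562} = 30541 - \frac{487}{1562} = \frac{47704555}{1562}$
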